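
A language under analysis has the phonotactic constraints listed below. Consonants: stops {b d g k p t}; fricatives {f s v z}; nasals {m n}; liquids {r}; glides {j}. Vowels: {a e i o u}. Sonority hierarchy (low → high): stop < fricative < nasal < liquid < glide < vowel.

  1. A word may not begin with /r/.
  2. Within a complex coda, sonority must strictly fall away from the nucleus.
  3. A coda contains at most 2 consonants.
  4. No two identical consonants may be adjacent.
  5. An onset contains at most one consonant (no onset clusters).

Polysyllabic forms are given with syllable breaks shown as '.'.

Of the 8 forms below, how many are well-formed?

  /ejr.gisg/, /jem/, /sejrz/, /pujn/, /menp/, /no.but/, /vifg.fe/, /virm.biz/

7

/ejr.gisg/ — σ1 onset /∅/, coda /jr/ (5→4 falls) ok; σ2 onset /g/, coda /sg/ (2→1 falls) ok → well-formed
/jem/ — σ1 onset /j/, coda /m/ ok → well-formed
/sejrz/ — violates constraint 3: syllable 1 coda /jrz/ has 3 consonants (> 2) → ill-formed
/pujn/ — σ1 onset /p/, coda /jn/ (5→3 falls) ok → well-formed
/menp/ — σ1 onset /m/, coda /np/ (3→1 falls) ok → well-formed
/no.but/ — σ1 onset /n/, coda /∅/ ok; σ2 onset /b/, coda /t/ ok → well-formed
/vifg.fe/ — σ1 onset /v/, coda /fg/ (2→1 falls) ok; σ2 onset /f/, coda /∅/ ok → well-formed
/virm.biz/ — σ1 onset /v/, coda /rm/ (4→3 falls) ok; σ2 onset /b/, coda /z/ ok → well-formed
Well-formed: /ejr.gisg/, /jem/, /pujn/, /menp/, /no.but/, /vifg.fe/, /virm.biz/ → 7.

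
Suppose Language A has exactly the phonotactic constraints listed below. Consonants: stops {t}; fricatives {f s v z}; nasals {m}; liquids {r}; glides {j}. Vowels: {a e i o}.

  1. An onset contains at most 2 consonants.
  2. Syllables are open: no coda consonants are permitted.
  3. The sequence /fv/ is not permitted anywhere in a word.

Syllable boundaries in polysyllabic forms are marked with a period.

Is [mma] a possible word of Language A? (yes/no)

[mma] — σ1 onset /mm/ (2C), coda /∅/ ok → well-formed

yes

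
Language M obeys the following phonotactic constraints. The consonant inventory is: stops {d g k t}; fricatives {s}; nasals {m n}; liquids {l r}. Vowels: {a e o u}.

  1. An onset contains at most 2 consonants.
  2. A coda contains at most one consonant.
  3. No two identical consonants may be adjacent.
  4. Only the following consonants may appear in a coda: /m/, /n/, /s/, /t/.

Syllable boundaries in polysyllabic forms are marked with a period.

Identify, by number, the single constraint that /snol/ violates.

/snol/: syllable 1 coda contains /l/, which is not a licensed coda consonant.
This is a violation of constraint 4: "Only the following consonants may appear in a coda: /m/, /n/, /s/, /t/."
The remaining constraints (1, 2, 3) are satisfied.

4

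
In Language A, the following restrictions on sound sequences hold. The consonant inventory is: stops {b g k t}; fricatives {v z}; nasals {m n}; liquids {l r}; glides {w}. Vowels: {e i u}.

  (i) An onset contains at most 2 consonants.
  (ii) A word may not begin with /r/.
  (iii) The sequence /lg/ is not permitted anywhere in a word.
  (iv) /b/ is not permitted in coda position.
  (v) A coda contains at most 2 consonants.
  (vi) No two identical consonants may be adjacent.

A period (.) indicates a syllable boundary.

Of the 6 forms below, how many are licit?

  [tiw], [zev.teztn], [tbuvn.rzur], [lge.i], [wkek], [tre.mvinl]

[tiw] — σ1 onset /t/, coda /w/ ok → licit
[zev.teztn] — violates constraint (v): syllable 2 coda /ztn/ has 3 consonants (> 2) → illicit
[tbuvn.rzur] — σ1 onset /tb/ (2C), coda /vn/ (2C) ok; σ2 onset /rz/ (2C), coda /r/ ok → licit
[lge.i] — violates constraint (iii): contains banned sequence /lg/ → illicit
[wkek] — σ1 onset /wk/ (2C), coda /k/ ok → licit
[tre.mvinl] — σ1 onset /tr/ (2C), coda /∅/ ok; σ2 onset /mv/ (2C), coda /nl/ (2C) ok → licit
Licit: [tiw], [tbuvn.rzur], [wkek], [tre.mvinl] → 4.

4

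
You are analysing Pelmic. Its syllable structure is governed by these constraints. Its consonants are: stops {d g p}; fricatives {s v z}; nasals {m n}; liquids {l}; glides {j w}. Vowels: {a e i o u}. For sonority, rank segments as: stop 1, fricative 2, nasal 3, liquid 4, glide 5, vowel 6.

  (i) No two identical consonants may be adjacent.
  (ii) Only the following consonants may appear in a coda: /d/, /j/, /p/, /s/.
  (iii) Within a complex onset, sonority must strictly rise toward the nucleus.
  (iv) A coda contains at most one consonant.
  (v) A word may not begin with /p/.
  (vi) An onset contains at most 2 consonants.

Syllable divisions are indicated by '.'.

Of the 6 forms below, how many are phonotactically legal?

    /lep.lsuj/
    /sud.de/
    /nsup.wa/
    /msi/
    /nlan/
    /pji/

/lep.lsuj/ — violates constraint (iii): syllable 2 onset /ls/: /l/ (liquid, 4) → /s/ (fricative, 2) does not rise → phonotactically illegal
/sud.de/ — violates constraint (i): adjacent identical consonants /dd/ → phonotactically illegal
/nsup.wa/ — violates constraint (iii): syllable 1 onset /ns/: /n/ (nasal, 3) → /s/ (fricative, 2) does not rise → phonotactically illegal
/msi/ — violates constraint (iii): syllable 1 onset /ms/: /m/ (nasal, 3) → /s/ (fricative, 2) does not rise → phonotactically illegal
/nlan/ — violates constraint (ii): syllable 1 coda contains /n/, which is not a licensed coda consonant → phonotactically illegal
/pji/ — violates constraint (v): word begins with /p/ → phonotactically illegal
No form is phonotactically legal → 0.

0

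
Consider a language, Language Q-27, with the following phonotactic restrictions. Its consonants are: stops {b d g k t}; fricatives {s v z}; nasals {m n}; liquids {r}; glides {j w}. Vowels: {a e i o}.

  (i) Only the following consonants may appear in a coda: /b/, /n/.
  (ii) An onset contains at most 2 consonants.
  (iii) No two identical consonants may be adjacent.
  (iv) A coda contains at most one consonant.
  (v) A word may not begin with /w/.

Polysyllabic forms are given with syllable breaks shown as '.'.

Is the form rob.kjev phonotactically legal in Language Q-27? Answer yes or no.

rob.kjev — violates constraint (i): syllable 2 coda contains /v/, which is not a licensed coda consonant → phonotactically illegal

no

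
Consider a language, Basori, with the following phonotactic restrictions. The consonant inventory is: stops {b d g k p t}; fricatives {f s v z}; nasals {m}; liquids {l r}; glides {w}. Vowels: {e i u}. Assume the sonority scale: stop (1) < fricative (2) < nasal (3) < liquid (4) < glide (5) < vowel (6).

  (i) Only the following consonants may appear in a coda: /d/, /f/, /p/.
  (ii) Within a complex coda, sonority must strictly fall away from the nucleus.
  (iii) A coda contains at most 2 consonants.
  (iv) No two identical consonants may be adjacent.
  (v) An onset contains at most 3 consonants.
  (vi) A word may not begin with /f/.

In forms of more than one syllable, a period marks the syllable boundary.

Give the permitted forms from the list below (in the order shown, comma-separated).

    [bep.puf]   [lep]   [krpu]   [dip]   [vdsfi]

[bep.puf] — violates constraint (iv): adjacent identical consonants /pp/ → not permitted
[lep] — σ1 onset /l/, coda /p/ ok → permitted
[krpu] — σ1 onset /krp/ (3C), coda /∅/ ok → permitted
[dip] — σ1 onset /d/, coda /p/ ok → permitted
[vdsfi] — violates constraint (v): syllable 1 onset /vdsf/ has 4 consonants (> 3) → not permitted

[lep], [krpu], [dip]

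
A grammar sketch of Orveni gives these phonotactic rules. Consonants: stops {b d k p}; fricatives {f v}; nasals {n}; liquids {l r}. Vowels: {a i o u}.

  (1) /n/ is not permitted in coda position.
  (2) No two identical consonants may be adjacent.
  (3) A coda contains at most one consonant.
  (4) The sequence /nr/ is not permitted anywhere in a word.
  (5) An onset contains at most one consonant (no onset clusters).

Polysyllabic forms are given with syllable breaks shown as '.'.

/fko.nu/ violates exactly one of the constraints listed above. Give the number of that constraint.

/fko.nu/: syllable 1 onset /fk/ has 2 consonants (> 1).
This is a violation of constraint 5: "An onset contains at most one consonant (no onset clusters)."
The remaining constraints (1, 2, 3, 4) are satisfied.

5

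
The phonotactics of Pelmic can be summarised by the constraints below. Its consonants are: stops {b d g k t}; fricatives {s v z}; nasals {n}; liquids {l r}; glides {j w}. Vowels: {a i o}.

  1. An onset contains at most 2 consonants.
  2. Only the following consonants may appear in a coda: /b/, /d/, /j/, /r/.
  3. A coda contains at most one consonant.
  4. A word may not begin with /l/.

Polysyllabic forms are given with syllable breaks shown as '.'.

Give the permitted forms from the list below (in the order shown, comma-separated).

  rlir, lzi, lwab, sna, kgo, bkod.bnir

rlir, sna, kgo, bkod.bnir

rlir — σ1 onset /rl/ (2C), coda /r/ ok → permitted
lzi — violates constraint 4: word begins with /l/ → not permitted
lwab — violates constraint 4: word begins with /l/ → not permitted
sna — σ1 onset /sn/ (2C), coda /∅/ ok → permitted
kgo — σ1 onset /kg/ (2C), coda /∅/ ok → permitted
bkod.bnir — σ1 onset /bk/ (2C), coda /d/ ok; σ2 onset /bn/ (2C), coda /r/ ok → permitted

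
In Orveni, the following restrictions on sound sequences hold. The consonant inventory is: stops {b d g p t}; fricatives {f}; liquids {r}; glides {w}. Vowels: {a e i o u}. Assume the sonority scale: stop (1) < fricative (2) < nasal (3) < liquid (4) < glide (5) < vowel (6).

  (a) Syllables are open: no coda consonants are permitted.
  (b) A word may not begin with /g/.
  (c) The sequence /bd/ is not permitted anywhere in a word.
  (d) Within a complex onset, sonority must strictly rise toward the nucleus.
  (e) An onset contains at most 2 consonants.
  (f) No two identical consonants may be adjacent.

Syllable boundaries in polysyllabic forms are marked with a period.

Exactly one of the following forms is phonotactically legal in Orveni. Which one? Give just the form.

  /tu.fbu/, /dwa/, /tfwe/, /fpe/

/tu.fbu/ — violates constraint (d): syllable 2 onset /fb/: /f/ (fricative, 2) → /b/ (stop, 1) does not rise → phonotactically illegal
/dwa/ — σ1 onset /dw/ (1→5 rises), coda /∅/ ok → phonotactically legal
/tfwe/ — violates constraint (e): syllable 1 onset /tfw/ has 3 consonants (> 2) → phonotactically illegal
/fpe/ — violates constraint (d): syllable 1 onset /fp/: /f/ (fricative, 2) → /p/ (stop, 1) does not rise → phonotactically illegal

/dwa/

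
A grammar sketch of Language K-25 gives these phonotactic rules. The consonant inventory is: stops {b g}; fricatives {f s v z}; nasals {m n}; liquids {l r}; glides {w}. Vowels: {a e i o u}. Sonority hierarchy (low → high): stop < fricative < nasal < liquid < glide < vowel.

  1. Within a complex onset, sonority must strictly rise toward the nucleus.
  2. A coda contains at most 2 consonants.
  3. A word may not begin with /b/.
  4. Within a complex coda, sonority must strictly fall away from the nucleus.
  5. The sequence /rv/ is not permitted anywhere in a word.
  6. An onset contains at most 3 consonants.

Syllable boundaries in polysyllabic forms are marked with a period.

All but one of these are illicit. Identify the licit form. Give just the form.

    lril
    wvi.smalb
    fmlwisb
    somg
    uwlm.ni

lril — violates constraint 1: syllable 1 onset /lr/: /l/ (liquid, 4) → /r/ (liquid, 4) does not rise → illicit
wvi.smalb — violates constraint 1: syllable 1 onset /wv/: /w/ (glide, 5) → /v/ (fricative, 2) does not rise → illicit
fmlwisb — violates constraint 6: syllable 1 onset /fmlw/ has 4 consonants (> 3) → illicit
somg — σ1 onset /s/, coda /mg/ (3→1 falls) ok → licit
uwlm.ni — violates constraint 2: syllable 1 coda /wlm/ has 3 consonants (> 2) → illicit

somg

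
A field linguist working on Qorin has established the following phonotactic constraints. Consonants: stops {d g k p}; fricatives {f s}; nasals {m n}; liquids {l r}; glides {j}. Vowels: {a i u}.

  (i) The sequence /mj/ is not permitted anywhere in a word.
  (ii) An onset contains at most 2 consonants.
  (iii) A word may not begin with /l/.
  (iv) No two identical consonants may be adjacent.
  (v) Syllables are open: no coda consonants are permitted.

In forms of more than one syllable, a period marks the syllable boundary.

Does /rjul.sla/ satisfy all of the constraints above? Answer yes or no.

/rjul.sla/ — violates constraint (v): syllable 1 coda /l/ has 1 consonant (> 0) → phonotactically illegal

no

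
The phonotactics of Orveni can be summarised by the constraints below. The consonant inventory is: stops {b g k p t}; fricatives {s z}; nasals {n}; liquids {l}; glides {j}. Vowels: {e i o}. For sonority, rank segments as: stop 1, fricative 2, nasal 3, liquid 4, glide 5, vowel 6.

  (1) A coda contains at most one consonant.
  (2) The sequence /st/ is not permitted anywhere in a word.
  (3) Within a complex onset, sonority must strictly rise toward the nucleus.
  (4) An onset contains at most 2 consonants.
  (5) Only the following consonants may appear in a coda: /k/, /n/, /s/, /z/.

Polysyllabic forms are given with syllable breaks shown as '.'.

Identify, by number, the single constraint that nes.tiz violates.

2

nes.tiz: contains banned sequence /st/.
This is a violation of constraint 2: "The sequence /st/ is not permitted anywhere in a word."
The remaining constraints (1, 3, 4, 5) are satisfied.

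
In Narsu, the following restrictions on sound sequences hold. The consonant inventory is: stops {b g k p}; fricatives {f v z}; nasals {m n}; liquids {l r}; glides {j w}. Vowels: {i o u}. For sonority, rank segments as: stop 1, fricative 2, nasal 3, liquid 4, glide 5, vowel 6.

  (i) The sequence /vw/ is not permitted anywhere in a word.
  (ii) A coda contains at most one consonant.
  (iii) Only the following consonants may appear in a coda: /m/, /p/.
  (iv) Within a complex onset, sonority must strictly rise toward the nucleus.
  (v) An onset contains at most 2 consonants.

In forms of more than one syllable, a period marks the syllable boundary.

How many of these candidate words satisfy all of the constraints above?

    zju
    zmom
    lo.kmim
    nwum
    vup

5

zju — σ1 onset /zj/ (2→5 rises), coda /∅/ ok → licit
zmom — σ1 onset /zm/ (2→3 rises), coda /m/ ok → licit
lo.kmim — σ1 onset /l/, coda /∅/ ok; σ2 onset /km/ (1→3 rises), coda /m/ ok → licit
nwum — σ1 onset /nw/ (3→5 rises), coda /m/ ok → licit
vup — σ1 onset /v/, coda /p/ ok → licit
Licit: zju, zmom, lo.kmim, nwum, vup → 5.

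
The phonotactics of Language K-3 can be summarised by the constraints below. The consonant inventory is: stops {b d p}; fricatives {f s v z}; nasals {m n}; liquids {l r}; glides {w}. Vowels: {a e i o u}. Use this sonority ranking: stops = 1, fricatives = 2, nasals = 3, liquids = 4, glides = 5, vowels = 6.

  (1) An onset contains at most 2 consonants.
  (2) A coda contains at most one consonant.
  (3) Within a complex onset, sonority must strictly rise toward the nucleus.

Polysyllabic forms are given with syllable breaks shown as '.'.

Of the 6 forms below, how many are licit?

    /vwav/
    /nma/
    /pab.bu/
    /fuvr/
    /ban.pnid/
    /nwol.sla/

4

/vwav/ — σ1 onset /vw/ (2→5 rises), coda /v/ ok → licit
/nma/ — violates constraint 3: syllable 1 onset /nm/: /n/ (nasal, 3) → /m/ (nasal, 3) does not rise → illicit
/pab.bu/ — σ1 onset /p/, coda /b/ ok; σ2 onset /b/, coda /∅/ ok → licit
/fuvr/ — violates constraint 2: syllable 1 coda /vr/ has 2 consonants (> 1) → illicit
/ban.pnid/ — σ1 onset /b/, coda /n/ ok; σ2 onset /pn/ (1→3 rises), coda /d/ ok → licit
/nwol.sla/ — σ1 onset /nw/ (3→5 rises), coda /l/ ok; σ2 onset /sl/ (2→4 rises), coda /∅/ ok → licit
Licit: /vwav/, /pab.bu/, /ban.pnid/, /nwol.sla/ → 4.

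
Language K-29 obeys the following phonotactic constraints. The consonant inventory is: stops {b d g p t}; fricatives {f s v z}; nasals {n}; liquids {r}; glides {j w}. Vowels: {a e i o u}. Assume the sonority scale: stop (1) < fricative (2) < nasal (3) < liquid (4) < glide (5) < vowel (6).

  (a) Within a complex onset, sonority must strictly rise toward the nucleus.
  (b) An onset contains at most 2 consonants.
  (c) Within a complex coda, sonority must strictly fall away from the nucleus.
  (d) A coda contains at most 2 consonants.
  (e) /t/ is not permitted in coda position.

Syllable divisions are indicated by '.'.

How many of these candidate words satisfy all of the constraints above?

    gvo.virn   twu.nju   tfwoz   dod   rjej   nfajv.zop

4

gvo.virn — σ1 onset /gv/ (1→2 rises), coda /∅/ ok; σ2 onset /v/, coda /rn/ (4→3 falls) ok → licit
twu.nju — σ1 onset /tw/ (1→5 rises), coda /∅/ ok; σ2 onset /nj/ (3→5 rises), coda /∅/ ok → licit
tfwoz — violates constraint (b): syllable 1 onset /tfw/ has 3 consonants (> 2) → illicit
dod — σ1 onset /d/, coda /d/ ok → licit
rjej — σ1 onset /rj/ (4→5 rises), coda /j/ ok → licit
nfajv.zop — violates constraint (a): syllable 1 onset /nf/: /n/ (nasal, 3) → /f/ (fricative, 2) does not rise → illicit
Licit: gvo.virn, twu.nju, dod, rjej → 4.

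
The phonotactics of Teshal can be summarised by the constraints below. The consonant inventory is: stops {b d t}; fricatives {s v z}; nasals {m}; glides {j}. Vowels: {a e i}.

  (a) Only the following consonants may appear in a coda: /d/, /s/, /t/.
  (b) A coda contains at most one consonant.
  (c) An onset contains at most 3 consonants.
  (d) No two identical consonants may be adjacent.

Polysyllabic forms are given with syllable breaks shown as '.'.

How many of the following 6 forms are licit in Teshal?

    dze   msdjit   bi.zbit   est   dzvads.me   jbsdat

dze — σ1 onset /dz/ (2C), coda /∅/ ok → licit
msdjit — violates constraint (c): syllable 1 onset /msdj/ has 4 consonants (> 3) → illicit
bi.zbit — σ1 onset /b/, coda /∅/ ok; σ2 onset /zb/ (2C), coda /t/ ok → licit
est — violates constraint (b): syllable 1 coda /st/ has 2 consonants (> 1) → illicit
dzvads.me — violates constraint (b): syllable 1 coda /ds/ has 2 consonants (> 1) → illicit
jbsdat — violates constraint (c): syllable 1 onset /jbsd/ has 4 consonants (> 3) → illicit
Licit: dze, bi.zbit → 2.

2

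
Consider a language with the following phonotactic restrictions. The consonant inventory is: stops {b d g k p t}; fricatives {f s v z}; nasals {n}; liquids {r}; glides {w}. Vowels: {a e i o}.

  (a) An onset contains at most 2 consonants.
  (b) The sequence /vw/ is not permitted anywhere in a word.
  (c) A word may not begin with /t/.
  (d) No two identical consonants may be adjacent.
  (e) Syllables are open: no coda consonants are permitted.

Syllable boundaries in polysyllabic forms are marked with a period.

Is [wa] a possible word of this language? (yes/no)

yes

[wa] — σ1 onset /w/, coda /∅/ ok → licit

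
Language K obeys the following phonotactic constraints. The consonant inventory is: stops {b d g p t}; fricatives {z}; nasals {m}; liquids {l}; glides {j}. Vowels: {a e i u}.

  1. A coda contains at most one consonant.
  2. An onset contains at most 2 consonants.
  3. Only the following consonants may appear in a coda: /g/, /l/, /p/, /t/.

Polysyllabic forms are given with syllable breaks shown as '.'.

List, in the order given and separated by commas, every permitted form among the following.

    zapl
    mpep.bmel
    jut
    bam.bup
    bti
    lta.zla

mpep.bmel, jut, bti, lta.zla

zapl — violates constraint 1: syllable 1 coda /pl/ has 2 consonants (> 1) → not permitted
mpep.bmel — σ1 onset /mp/ (2C), coda /p/ ok; σ2 onset /bm/ (2C), coda /l/ ok → permitted
jut — σ1 onset /j/, coda /t/ ok → permitted
bam.bup — violates constraint 3: syllable 1 coda contains /m/, which is not a licensed coda consonant → not permitted
bti — σ1 onset /bt/ (2C), coda /∅/ ok → permitted
lta.zla — σ1 onset /lt/ (2C), coda /∅/ ok; σ2 onset /zl/ (2C), coda /∅/ ok → permitted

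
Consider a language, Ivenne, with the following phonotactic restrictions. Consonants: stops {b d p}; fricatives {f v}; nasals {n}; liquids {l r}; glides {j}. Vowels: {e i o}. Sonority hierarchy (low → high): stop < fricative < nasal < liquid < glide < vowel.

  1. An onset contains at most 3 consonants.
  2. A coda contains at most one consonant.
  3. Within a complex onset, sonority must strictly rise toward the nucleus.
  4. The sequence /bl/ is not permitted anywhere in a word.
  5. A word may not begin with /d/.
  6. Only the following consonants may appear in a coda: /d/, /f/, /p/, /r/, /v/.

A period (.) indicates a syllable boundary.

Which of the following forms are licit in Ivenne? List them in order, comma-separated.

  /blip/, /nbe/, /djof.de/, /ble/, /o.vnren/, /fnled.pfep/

/blip/ — violates constraint 4: contains banned sequence /bl/ → illicit
/nbe/ — violates constraint 3: syllable 1 onset /nb/: /n/ (nasal, 3) → /b/ (stop, 1) does not rise → illicit
/djof.de/ — violates constraint 5: word begins with /d/ → illicit
/ble/ — violates constraint 4: contains banned sequence /bl/ → illicit
/o.vnren/ — violates constraint 6: syllable 2 coda contains /n/, which is not a licensed coda consonant → illicit
/fnled.pfep/ — σ1 onset /fnl/ (2→3→4 rises), coda /d/ ok; σ2 onset /pf/ (1→2 rises), coda /p/ ok → licit

/fnled.pfep/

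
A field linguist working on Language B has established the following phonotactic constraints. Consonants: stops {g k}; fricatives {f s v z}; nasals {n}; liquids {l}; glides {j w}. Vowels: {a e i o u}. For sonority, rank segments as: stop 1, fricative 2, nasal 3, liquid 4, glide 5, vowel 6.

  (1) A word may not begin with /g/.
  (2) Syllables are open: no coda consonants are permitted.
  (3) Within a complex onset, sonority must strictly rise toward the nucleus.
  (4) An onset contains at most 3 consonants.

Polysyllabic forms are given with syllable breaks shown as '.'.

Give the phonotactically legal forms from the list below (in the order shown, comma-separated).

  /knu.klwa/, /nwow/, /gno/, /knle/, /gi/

/knu.klwa/ — σ1 onset /kn/ (1→3 rises), coda /∅/ ok; σ2 onset /klw/ (1→4→5 rises), coda /∅/ ok → phonotactically legal
/nwow/ — violates constraint 2: syllable 1 coda /w/ has 1 consonant (> 0) → phonotactically illegal
/gno/ — violates constraint 1: word begins with /g/ → phonotactically illegal
/knle/ — σ1 onset /knl/ (1→3→4 rises), coda /∅/ ok → phonotactically legal
/gi/ — violates constraint 1: word begins with /g/ → phonotactically illegal

/knu.klwa/, /knle/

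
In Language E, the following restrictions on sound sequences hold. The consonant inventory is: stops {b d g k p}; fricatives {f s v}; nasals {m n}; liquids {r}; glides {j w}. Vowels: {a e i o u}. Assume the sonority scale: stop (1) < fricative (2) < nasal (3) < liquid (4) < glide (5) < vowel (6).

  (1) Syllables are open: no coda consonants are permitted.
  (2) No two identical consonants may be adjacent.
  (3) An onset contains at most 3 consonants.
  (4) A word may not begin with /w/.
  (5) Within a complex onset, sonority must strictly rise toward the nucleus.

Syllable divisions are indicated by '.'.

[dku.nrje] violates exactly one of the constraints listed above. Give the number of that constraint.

5

[dku.nrje]: syllable 1 onset /dk/: /d/ (stop, 1) → /k/ (stop, 1) does not rise.
This is a violation of constraint 5: "Within a complex onset, sonority must strictly rise toward the nucleus."
The remaining constraints (1, 2, 3, 4) are satisfied.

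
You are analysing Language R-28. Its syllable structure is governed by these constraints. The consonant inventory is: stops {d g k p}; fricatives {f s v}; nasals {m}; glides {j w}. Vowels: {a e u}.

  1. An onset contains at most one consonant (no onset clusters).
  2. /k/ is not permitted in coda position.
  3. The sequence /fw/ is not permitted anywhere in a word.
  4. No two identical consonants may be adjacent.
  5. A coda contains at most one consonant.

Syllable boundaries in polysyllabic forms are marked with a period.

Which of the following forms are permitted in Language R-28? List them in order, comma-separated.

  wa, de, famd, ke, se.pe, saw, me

wa — σ1 onset /w/, coda /∅/ ok → permitted
de — σ1 onset /d/, coda /∅/ ok → permitted
famd — violates constraint 5: syllable 1 coda /md/ has 2 consonants (> 1) → not permitted
ke — σ1 onset /k/, coda /∅/ ok → permitted
se.pe — σ1 onset /s/, coda /∅/ ok; σ2 onset /p/, coda /∅/ ok → permitted
saw — σ1 onset /s/, coda /w/ ok → permitted
me — σ1 onset /m/, coda /∅/ ok → permitted

wa, de, ke, se.pe, saw, me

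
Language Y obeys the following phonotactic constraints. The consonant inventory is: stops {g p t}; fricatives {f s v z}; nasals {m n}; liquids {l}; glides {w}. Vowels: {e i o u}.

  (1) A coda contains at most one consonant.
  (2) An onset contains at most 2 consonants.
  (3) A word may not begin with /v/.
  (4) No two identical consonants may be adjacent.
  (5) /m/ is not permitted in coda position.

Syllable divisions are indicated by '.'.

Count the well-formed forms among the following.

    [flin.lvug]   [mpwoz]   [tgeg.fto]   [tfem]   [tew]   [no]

4

[flin.lvug] — σ1 onset /fl/ (2C), coda /n/ ok; σ2 onset /lv/ (2C), coda /g/ ok → well-formed
[mpwoz] — violates constraint 2: syllable 1 onset /mpw/ has 3 consonants (> 2) → ill-formed
[tgeg.fto] — σ1 onset /tg/ (2C), coda /g/ ok; σ2 onset /ft/ (2C), coda /∅/ ok → well-formed
[tfem] — violates constraint 5: syllable 1 coda contains /m/ → ill-formed
[tew] — σ1 onset /t/, coda /w/ ok → well-formed
[no] — σ1 onset /n/, coda /∅/ ok → well-formed
Well-formed: [flin.lvug], [tgeg.fto], [tew], [no] → 4.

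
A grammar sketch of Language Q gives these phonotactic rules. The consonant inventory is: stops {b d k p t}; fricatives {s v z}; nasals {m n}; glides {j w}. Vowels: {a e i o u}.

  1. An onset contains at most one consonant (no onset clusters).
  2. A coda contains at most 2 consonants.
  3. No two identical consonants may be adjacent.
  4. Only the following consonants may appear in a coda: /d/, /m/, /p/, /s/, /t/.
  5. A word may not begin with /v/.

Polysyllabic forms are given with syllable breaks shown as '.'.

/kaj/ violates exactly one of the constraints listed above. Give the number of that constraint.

4

/kaj/: syllable 1 coda contains /j/, which is not a licensed coda consonant.
This is a violation of constraint 4: "Only the following consonants may appear in a coda: /d/, /m/, /p/, /s/, /t/."
The remaining constraints (1, 2, 3, 5) are satisfied.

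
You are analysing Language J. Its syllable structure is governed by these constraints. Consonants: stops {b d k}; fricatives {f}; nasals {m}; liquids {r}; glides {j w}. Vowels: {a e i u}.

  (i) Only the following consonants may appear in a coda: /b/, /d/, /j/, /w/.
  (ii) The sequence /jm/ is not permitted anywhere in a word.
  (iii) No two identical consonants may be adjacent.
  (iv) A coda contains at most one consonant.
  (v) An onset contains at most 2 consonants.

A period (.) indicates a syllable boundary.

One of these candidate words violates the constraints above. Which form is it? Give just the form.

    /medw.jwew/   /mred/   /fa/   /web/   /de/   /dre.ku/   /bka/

/medw.jwew/

/medw.jwew/ — violates constraint (iv): syllable 1 coda /dw/ has 2 consonants (> 1) → not permitted
/mred/ — σ1 onset /mr/ (2C), coda /d/ ok → permitted
/fa/ — σ1 onset /f/, coda /∅/ ok → permitted
/web/ — σ1 onset /w/, coda /b/ ok → permitted
/de/ — σ1 onset /d/, coda /∅/ ok → permitted
/dre.ku/ — σ1 onset /dr/ (2C), coda /∅/ ok; σ2 onset /k/, coda /∅/ ok → permitted
/bka/ — σ1 onset /bk/ (2C), coda /∅/ ok → permitted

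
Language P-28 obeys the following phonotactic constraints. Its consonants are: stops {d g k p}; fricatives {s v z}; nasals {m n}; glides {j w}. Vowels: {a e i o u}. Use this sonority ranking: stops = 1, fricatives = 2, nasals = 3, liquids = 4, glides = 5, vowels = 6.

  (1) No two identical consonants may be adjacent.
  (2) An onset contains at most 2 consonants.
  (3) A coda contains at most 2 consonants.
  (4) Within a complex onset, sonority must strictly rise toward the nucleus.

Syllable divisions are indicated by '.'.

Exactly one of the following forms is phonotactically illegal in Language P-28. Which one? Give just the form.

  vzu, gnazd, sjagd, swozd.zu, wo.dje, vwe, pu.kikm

vzu — violates constraint 4: syllable 1 onset /vz/: /v/ (fricative, 2) → /z/ (fricative, 2) does not rise → phonotactically illegal
gnazd — σ1 onset /gn/ (1→3 rises), coda /zd/ (2C) ok → phonotactically legal
sjagd — σ1 onset /sj/ (2→5 rises), coda /gd/ (2C) ok → phonotactically legal
swozd.zu — σ1 onset /sw/ (2→5 rises), coda /zd/ (2C) ok; σ2 onset /z/, coda /∅/ ok → phonotactically legal
wo.dje — σ1 onset /w/, coda /∅/ ok; σ2 onset /dj/ (1→5 rises), coda /∅/ ok → phonotactically legal
vwe — σ1 onset /vw/ (2→5 rises), coda /∅/ ok → phonotactically legal
pu.kikm — σ1 onset /p/, coda /∅/ ok; σ2 onset /k/, coda /km/ (2C) ok → phonotactically legal

vzu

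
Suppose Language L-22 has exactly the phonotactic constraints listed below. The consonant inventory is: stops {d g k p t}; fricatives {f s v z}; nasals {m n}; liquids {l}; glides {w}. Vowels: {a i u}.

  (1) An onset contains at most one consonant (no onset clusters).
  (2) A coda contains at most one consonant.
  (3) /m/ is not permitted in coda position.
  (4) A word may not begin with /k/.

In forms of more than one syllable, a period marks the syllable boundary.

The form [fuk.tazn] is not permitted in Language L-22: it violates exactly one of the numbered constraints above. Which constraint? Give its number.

2

[fuk.tazn]: syllable 2 coda /zn/ has 2 consonants (> 1).
This is a violation of constraint 2: "A coda contains at most one consonant."
The remaining constraints (1, 3, 4) are satisfied.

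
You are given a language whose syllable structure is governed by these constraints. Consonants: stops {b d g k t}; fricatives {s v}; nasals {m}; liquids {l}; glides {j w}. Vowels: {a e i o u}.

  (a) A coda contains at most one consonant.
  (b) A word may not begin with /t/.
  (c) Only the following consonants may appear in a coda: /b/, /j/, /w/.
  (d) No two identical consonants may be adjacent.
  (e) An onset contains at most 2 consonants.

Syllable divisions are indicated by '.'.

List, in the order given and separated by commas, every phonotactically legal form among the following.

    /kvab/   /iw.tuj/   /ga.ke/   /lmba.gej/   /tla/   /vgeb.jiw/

/kvab/, /iw.tuj/, /ga.ke/, /vgeb.jiw/

/kvab/ — σ1 onset /kv/ (2C), coda /b/ ok → phonotactically legal
/iw.tuj/ — σ1 onset /∅/, coda /w/ ok; σ2 onset /t/, coda /j/ ok → phonotactically legal
/ga.ke/ — σ1 onset /g/, coda /∅/ ok; σ2 onset /k/, coda /∅/ ok → phonotactically legal
/lmba.gej/ — violates constraint (e): syllable 1 onset /lmb/ has 3 consonants (> 2) → phonotactically illegal
/tla/ — violates constraint (b): word begins with /t/ → phonotactically illegal
/vgeb.jiw/ — σ1 onset /vg/ (2C), coda /b/ ok; σ2 onset /j/, coda /w/ ok → phonotactically legal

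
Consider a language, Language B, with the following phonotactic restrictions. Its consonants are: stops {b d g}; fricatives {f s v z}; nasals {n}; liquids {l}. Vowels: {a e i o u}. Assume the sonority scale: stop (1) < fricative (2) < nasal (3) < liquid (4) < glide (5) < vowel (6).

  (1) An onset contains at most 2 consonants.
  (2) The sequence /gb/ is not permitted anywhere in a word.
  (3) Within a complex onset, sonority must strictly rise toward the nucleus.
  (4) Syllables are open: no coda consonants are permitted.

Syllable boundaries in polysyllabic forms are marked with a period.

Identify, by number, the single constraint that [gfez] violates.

4

[gfez]: syllable 1 coda /z/ has 1 consonant (> 0).
This is a violation of constraint 4: "Syllables are open: no coda consonants are permitted."
The remaining constraints (1, 2, 3) are satisfied.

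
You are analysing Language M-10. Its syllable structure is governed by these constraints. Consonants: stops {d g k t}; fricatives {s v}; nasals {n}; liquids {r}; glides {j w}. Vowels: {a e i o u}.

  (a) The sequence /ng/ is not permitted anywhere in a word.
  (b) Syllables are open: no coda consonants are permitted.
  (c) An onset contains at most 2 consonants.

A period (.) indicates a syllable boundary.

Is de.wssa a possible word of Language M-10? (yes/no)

no

de.wssa — violates constraint (c): syllable 2 onset /wss/ has 3 consonants (> 2) → not permitted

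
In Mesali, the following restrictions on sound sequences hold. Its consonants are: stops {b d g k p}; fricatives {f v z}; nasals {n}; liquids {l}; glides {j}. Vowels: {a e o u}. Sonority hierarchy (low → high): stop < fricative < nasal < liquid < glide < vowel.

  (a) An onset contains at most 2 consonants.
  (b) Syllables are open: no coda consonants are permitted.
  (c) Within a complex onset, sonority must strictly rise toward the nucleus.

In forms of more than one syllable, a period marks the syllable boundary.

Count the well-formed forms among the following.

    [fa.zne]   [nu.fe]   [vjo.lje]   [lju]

[fa.zne] — σ1 onset /f/, coda /∅/ ok; σ2 onset /zn/ (2→3 rises), coda /∅/ ok → well-formed
[nu.fe] — σ1 onset /n/, coda /∅/ ok; σ2 onset /f/, coda /∅/ ok → well-formed
[vjo.lje] — σ1 onset /vj/ (2→5 rises), coda /∅/ ok; σ2 onset /lj/ (4→5 rises), coda /∅/ ok → well-formed
[lju] — σ1 onset /lj/ (4→5 rises), coda /∅/ ok → well-formed
Well-formed: [fa.zne], [nu.fe], [vjo.lje], [lju] → 4.

4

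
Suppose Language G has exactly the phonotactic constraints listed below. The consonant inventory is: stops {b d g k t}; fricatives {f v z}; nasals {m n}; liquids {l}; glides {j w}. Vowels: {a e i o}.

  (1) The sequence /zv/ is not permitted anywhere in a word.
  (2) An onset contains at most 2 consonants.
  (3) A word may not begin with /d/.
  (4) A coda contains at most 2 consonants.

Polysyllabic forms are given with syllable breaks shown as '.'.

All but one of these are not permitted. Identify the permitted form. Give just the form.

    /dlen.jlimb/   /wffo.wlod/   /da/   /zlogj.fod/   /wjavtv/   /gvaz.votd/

/dlen.jlimb/ — violates constraint 3: word begins with /d/ → not permitted
/wffo.wlod/ — violates constraint 2: syllable 1 onset /wff/ has 3 consonants (> 2) → not permitted
/da/ — violates constraint 3: word begins with /d/ → not permitted
/zlogj.fod/ — σ1 onset /zl/ (2C), coda /gj/ (2C) ok; σ2 onset /f/, coda /d/ ok → permitted
/wjavtv/ — violates constraint 4: syllable 1 coda /vtv/ has 3 consonants (> 2) → not permitted
/gvaz.votd/ — violates constraint 1: contains banned sequence /zv/ → not permitted

/zlogj.fod/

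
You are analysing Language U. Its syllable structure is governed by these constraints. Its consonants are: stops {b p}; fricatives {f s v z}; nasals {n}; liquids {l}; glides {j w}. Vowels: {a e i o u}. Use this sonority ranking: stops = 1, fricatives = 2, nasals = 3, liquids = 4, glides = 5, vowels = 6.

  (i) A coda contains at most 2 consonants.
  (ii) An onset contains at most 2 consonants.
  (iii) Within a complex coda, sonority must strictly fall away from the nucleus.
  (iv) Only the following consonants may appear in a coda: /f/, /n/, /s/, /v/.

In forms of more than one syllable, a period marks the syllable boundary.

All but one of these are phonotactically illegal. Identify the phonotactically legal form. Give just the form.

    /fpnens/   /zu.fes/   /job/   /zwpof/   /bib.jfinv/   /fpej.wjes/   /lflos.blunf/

/zu.fes/

/fpnens/ — violates constraint (ii): syllable 1 onset /fpn/ has 3 consonants (> 2) → phonotactically illegal
/zu.fes/ — σ1 onset /z/, coda /∅/ ok; σ2 onset /f/, coda /s/ ok → phonotactically legal
/job/ — violates constraint (iv): syllable 1 coda contains /b/, which is not a licensed coda consonant → phonotactically illegal
/zwpof/ — violates constraint (ii): syllable 1 onset /zwp/ has 3 consonants (> 2) → phonotactically illegal
/bib.jfinv/ — violates constraint (iv): syllable 1 coda contains /b/, which is not a licensed coda consonant → phonotactically illegal
/fpej.wjes/ — violates constraint (iv): syllable 1 coda contains /j/, which is not a licensed coda consonant → phonotactically illegal
/lflos.blunf/ — violates constraint (ii): syllable 1 onset /lfl/ has 3 consonants (> 2) → phonotactically illegal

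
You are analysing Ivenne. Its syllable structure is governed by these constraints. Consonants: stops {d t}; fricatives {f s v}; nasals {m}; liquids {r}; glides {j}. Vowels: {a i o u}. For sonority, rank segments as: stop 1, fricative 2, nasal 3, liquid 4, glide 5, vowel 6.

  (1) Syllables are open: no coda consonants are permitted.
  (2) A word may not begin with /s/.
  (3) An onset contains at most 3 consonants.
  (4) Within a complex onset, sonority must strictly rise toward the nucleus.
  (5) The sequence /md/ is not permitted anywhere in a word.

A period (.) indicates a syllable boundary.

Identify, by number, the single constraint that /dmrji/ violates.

/dmrji/: syllable 1 onset /dmrj/ has 4 consonants (> 3).
This is a violation of constraint 3: "An onset contains at most 3 consonants."
The remaining constraints (1, 2, 4, 5) are satisfied.

3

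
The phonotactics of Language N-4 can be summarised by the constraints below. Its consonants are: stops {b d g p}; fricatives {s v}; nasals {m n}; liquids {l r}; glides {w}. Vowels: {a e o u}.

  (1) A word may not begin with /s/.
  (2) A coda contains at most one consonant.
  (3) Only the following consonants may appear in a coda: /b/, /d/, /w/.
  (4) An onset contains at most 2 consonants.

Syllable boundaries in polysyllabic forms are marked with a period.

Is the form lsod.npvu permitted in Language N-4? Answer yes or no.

lsod.npvu — violates constraint 4: syllable 2 onset /npv/ has 3 consonants (> 2) → not permitted

no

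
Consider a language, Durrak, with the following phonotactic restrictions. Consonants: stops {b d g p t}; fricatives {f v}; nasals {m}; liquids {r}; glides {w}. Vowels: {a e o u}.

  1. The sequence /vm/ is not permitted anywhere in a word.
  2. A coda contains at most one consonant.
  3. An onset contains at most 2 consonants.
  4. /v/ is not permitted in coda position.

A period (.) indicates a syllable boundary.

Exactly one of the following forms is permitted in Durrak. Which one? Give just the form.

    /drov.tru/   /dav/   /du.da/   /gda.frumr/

/du.da/

/drov.tru/ — violates constraint 4: syllable 1 coda contains /v/ → not permitted
/dav/ — violates constraint 4: syllable 1 coda contains /v/ → not permitted
/du.da/ — σ1 onset /d/, coda /∅/ ok; σ2 onset /d/, coda /∅/ ok → permitted
/gda.frumr/ — violates constraint 2: syllable 2 coda /mr/ has 2 consonants (> 1) → not permitted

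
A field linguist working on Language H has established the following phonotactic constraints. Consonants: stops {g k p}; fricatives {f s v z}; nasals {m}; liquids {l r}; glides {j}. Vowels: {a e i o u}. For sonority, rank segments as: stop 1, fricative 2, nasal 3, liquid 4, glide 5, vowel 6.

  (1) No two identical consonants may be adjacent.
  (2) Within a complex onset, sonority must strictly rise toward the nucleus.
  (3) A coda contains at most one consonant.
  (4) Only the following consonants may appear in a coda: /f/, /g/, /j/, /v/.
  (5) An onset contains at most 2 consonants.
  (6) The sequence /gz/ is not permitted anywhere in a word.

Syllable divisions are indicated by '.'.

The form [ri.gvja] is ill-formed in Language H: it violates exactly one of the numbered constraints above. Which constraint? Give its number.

5

[ri.gvja]: syllable 2 onset /gvj/ has 3 consonants (> 2).
This is a violation of constraint 5: "An onset contains at most 2 consonants."
The remaining constraints (1, 2, 3, 4, 6) are satisfied.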